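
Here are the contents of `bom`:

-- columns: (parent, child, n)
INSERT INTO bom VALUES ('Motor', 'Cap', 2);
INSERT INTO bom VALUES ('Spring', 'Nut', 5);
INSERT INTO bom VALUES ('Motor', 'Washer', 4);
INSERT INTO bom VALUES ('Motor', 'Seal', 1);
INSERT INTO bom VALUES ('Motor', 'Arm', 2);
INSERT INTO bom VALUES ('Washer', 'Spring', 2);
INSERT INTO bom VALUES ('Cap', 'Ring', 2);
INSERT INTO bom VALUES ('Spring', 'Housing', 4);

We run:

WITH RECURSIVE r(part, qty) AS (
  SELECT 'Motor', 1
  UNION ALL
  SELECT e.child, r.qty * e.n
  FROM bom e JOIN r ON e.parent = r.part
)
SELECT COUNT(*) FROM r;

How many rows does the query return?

Base: (Motor, qty=1).
Iteration 1: components of {Motor} -> Arm = 1*2 = 2, Cap = 1*2 = 2, Seal = 1*1 = 1, Washer = 1*4 = 4.
Iteration 2: components of {Arm,Cap,Seal,Washer} -> Ring = 2*2 = 4, Spring = 4*2 = 8.
Iteration 3: components of {Ring,Spring} -> Housing = 8*4 = 32, Nut = 8*5 = 40.
Iteration 4: no further components; recursion stops.
Total rows emitted: 9.

9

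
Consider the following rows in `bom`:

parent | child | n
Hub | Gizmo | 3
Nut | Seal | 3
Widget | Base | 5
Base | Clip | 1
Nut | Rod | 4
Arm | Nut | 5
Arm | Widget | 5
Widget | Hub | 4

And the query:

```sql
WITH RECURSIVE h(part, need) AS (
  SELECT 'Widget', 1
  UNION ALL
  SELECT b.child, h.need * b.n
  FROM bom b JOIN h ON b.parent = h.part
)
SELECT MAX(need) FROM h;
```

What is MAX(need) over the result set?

Base: (Widget, need=1).
Iteration 1: components of {Widget} -> Base = 1*5 = 5, Hub = 1*4 = 4.
Iteration 2: components of {Base,Hub} -> Clip = 5*1 = 5, Gizmo = 4*3 = 12.
Iteration 3: no further components; recursion stops.
need values: 1, 4, 5, 12, 5; the maximum is 12.

12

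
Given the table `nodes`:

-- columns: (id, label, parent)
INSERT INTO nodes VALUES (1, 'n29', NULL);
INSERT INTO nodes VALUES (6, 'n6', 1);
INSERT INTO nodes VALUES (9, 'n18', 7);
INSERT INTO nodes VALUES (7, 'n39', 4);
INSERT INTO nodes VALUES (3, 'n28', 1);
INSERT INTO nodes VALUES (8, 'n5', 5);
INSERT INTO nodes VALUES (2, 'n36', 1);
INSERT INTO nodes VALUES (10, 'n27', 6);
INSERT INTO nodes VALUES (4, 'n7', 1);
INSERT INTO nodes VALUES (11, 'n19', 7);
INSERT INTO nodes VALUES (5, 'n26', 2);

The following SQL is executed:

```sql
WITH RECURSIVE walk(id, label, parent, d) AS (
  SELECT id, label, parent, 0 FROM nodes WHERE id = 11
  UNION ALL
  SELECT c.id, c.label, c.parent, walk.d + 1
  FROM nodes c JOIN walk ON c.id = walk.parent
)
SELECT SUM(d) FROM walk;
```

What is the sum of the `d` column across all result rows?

Base: id=11 (n19), parent=7, d 0.
Iteration 1: join on id=7 -> n39 (id 7, parent=4, d 1).
Iteration 2: join on id=4 -> n7 (id 4, parent=1, d 2).
Iteration 3: join on id=1 -> n29 (id 1, parent=NULL, d 3).
Iteration 4: parent is NULL; no match; recursion stops.
SUM(d) = 0 + 1 + 2 + 3 = 6.

6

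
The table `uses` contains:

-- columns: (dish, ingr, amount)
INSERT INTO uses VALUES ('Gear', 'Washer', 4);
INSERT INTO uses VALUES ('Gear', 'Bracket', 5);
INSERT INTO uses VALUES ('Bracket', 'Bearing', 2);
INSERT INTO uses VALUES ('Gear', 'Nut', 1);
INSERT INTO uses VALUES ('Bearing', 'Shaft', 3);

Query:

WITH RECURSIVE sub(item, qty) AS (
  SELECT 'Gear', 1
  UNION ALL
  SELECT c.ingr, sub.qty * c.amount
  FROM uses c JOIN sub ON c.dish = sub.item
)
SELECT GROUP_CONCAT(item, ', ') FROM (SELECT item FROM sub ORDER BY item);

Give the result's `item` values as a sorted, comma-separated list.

Base: (Gear, qty=1).
Iteration 1: components of {Gear} -> Bracket = 1*5 = 5, Nut = 1*1 = 1, Washer = 1*4 = 4.
Iteration 2: components of {Bracket,Nut,Washer} -> Bearing = 5*2 = 10.
Iteration 3: components of {Bearing} -> Shaft = 10*3 = 30.
Iteration 4: no further components; recursion stops.

Bearing, Bracket, Gear, Nut, Shaft, Washer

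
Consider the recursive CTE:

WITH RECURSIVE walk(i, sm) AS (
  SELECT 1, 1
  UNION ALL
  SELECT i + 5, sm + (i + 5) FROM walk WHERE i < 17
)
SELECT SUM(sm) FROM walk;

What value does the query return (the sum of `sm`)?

Base: i=1, sm=1.
Iteration 1: 1 < 17 holds -> i = 1 + 5 = 6, sm = 1 + 6 = 7.
Iteration 2: 6 < 17 holds -> i = 6 + 5 = 11, sm = 7 + 11 = 18.
Iteration 3: 11 < 17 holds -> i = 11 + 5 = 16, sm = 18 + 16 = 34.
Iteration 4: 16 < 17 holds -> i = 16 + 5 = 21, sm = 34 + 21 = 55.
Iteration 5: 21 < 17 fails; recursion stops.
SUM(sm) = 1 + 7 + 18 + 34 + 55 = 115.

115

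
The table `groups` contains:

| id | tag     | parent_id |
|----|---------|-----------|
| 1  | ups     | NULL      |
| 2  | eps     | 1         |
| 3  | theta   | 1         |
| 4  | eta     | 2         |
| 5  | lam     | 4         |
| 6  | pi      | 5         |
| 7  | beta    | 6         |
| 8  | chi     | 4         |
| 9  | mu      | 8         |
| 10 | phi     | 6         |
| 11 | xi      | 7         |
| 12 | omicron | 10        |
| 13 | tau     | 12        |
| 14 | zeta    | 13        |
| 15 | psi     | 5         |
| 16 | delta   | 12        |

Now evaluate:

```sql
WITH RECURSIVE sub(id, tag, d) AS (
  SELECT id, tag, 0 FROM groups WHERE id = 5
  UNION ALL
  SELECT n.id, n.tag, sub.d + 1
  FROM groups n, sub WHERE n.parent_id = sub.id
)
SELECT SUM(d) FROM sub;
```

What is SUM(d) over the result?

25

Base: id=5 (lam) at d 0.
Iteration 1: rows with parent_id in {5} -> pi (id 6, d 1), psi (id 15, d 1).
Iteration 2: rows with parent_id in {6,15} -> beta (id 7, d 2), phi (id 10, d 2).
Iteration 3: rows with parent_id in {7,10} -> xi (id 11, d 3), omicron (id 12, d 3).
Iteration 4: rows with parent_id in {11,12} -> tau (id 13, d 4), delta (id 16, d 4).
Iteration 5: rows with parent_id in {13,16} -> zeta (id 14, d 5).
Iteration 6: no rows with parent_id in {14}; recursion stops.
SUM(d) = 0 + 1 + 1 + 2 + 2 + 3 + 3 + 4 + 4 + 5 = 25.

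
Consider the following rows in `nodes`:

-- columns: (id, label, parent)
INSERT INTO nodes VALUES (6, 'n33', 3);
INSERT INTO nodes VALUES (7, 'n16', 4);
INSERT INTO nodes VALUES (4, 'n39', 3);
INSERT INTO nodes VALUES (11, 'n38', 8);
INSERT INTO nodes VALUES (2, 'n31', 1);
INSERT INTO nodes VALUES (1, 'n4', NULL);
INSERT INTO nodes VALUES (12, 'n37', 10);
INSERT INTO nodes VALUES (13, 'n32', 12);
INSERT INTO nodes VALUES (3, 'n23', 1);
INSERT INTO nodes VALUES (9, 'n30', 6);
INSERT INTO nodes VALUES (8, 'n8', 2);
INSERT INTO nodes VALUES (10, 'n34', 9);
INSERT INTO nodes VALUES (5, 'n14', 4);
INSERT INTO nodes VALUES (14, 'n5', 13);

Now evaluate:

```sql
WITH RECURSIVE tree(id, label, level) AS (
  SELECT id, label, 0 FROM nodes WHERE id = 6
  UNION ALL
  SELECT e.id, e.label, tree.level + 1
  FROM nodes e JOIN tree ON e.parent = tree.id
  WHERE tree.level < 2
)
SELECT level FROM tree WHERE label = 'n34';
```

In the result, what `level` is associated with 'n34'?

Base: id=6 (n33) at level 0.
Iteration 1: rows with parent in {6} -> n30 (id 9, level 1).
Iteration 2: rows with parent in {9} -> n34 (id 10, level 2).
Iteration 3: level < 2 fails for all current rows; recursion stops.

2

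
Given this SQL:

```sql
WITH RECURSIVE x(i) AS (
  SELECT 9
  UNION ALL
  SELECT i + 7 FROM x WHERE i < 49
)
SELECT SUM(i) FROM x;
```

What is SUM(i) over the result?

Base: i=9.
Iteration 1: 9 < 49 holds -> i = 9 + 7 = 16.
Iteration 2: 16 < 49 holds -> i = 16 + 7 = 23.
Iteration 3: 23 < 49 holds -> i = 23 + 7 = 30.
Iteration 4: 30 < 49 holds -> i = 30 + 7 = 37.
Iteration 5: 37 < 49 holds -> i = 37 + 7 = 44.
Iteration 6: 44 < 49 holds -> i = 44 + 7 = 51.
Iteration 7: 51 < 49 fails; recursion stops.
SUM(i) = 9 + 16 + 23 + 30 + 37 + 44 + 51 = 210.

210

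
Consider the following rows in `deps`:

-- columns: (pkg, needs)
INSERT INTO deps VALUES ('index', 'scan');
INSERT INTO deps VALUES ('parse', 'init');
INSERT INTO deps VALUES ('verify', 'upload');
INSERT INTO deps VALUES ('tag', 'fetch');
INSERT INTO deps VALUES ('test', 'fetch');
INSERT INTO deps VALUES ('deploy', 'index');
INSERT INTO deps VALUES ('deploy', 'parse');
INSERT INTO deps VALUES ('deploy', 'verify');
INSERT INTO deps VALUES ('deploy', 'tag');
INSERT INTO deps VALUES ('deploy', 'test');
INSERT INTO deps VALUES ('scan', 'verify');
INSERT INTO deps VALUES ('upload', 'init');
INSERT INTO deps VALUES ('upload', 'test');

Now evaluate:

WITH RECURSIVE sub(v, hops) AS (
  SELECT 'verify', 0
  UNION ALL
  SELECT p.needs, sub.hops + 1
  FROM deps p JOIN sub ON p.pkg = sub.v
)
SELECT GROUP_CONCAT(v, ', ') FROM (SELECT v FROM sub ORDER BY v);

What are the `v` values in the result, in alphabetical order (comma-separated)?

Base: (verify, hops=0).
Iteration 1: edges from {verify} -> (upload, hops=1).
Iteration 2: edges from {upload} -> (init, hops=2), (test, hops=2).
Iteration 3: edges from {init,test} -> (fetch, hops=3).
Iteration 4: no outgoing edges from {fetch}; recursion stops.

fetch, init, test, upload, verify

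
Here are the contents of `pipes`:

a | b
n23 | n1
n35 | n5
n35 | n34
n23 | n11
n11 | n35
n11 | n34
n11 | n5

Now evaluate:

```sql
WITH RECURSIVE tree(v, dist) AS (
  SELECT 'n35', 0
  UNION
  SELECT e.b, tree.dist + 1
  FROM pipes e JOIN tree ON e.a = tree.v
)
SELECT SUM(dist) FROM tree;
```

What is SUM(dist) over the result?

2

Base: (n35, dist=0).
Iteration 1: edges from {n35} -> (n34, dist=1), (n5, dist=1).
Iteration 2: no outgoing edges from {n34,n5}; recursion stops.
SUM(dist) = 0 + 1 + 1 = 2.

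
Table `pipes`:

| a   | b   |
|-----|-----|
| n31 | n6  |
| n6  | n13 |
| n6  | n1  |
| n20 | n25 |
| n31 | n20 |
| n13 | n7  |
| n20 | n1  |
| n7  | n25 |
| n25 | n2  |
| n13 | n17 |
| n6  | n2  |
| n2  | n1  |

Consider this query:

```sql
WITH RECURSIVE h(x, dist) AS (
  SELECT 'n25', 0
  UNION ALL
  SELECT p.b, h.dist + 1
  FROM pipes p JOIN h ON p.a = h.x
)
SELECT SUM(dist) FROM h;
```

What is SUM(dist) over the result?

3

Base: (n25, dist=0).
Iteration 1: edges from {n25} -> (n2, dist=1).
Iteration 2: edges from {n2} -> (n1, dist=2).
Iteration 3: no outgoing edges from {n1}; recursion stops.
SUM(dist) = 0 + 1 + 2 = 3.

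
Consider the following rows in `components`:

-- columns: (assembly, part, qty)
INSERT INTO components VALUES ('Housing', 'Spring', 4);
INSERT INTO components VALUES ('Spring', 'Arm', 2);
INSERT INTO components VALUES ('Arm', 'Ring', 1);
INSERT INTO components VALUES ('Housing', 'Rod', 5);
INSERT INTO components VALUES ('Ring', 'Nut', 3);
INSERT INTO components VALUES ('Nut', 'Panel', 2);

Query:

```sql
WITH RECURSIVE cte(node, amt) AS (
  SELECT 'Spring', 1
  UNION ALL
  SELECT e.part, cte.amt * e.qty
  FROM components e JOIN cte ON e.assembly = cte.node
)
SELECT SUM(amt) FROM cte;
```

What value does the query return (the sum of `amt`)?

23

Base: (Spring, amt=1).
Iteration 1: components of {Spring} -> Arm = 1*2 = 2.
Iteration 2: components of {Arm} -> Ring = 2*1 = 2.
Iteration 3: components of {Ring} -> Nut = 2*3 = 6.
Iteration 4: components of {Nut} -> Panel = 6*2 = 12.
Iteration 5: no further components; recursion stops.
SUM(amt) = 1 + 2 + 2 + 6 + 12 = 23.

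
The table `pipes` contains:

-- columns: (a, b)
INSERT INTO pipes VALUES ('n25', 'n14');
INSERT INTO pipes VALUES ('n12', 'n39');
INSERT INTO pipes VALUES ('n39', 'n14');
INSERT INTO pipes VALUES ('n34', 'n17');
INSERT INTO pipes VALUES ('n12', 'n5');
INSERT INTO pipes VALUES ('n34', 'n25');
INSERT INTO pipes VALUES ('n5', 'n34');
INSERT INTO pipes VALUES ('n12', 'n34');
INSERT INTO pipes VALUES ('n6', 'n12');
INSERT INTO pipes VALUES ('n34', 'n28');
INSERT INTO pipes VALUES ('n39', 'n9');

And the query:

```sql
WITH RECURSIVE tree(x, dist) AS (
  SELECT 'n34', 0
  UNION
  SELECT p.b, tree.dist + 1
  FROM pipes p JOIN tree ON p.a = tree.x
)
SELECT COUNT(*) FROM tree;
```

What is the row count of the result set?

Base: (n34, dist=0).
Iteration 1: edges from {n34} -> (n17, dist=1), (n25, dist=1), (n28, dist=1).
Iteration 2: edges from {n17,n25,n28} -> (n14, dist=2).
Iteration 3: no outgoing edges from {n14}; recursion stops.
Total rows emitted: 5.

5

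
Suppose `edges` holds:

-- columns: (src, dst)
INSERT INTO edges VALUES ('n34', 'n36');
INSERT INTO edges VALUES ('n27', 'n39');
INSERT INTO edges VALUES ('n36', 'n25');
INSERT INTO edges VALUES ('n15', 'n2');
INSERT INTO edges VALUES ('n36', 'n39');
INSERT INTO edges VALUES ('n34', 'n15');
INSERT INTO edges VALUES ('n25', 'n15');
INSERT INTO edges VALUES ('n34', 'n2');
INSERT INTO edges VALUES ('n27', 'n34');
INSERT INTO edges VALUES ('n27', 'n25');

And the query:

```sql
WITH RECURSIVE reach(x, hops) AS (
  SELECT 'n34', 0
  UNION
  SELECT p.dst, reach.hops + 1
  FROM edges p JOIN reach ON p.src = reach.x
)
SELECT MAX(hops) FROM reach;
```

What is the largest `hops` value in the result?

Base: (n34, hops=0).
Iteration 1: edges from {n34} -> (n15, hops=1), (n2, hops=1), (n36, hops=1).
Iteration 2: edges from {n15,n2,n36} -> (n2, hops=2), (n25, hops=2), (n39, hops=2).
Iteration 3: edges from {n2,n25,n39} -> (n15, hops=3).
Iteration 4: edges from {n15} -> (n2, hops=4).
Iteration 5: no outgoing edges from {n2}; recursion stops.
hops values: 0, 1, 1, 1, 2, 2, 2, 3, 4; the maximum is 4.

4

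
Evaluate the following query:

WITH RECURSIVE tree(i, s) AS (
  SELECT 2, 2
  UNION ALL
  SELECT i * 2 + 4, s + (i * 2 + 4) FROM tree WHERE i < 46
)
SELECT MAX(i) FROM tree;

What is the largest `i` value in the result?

92

Base: i=2, s=2.
Iteration 1: 2 < 46 holds -> i = 2 * 2 + 4 = 8, s = 2 + 8 = 10.
Iteration 2: 8 < 46 holds -> i = 8 * 2 + 4 = 20, s = 10 + 20 = 30.
Iteration 3: 20 < 46 holds -> i = 20 * 2 + 4 = 44, s = 30 + 44 = 74.
Iteration 4: 44 < 46 holds -> i = 44 * 2 + 4 = 92, s = 74 + 92 = 166.
Iteration 5: 92 < 46 fails; recursion stops.
i values: 2, 8, 20, 44, 92; the maximum is 92.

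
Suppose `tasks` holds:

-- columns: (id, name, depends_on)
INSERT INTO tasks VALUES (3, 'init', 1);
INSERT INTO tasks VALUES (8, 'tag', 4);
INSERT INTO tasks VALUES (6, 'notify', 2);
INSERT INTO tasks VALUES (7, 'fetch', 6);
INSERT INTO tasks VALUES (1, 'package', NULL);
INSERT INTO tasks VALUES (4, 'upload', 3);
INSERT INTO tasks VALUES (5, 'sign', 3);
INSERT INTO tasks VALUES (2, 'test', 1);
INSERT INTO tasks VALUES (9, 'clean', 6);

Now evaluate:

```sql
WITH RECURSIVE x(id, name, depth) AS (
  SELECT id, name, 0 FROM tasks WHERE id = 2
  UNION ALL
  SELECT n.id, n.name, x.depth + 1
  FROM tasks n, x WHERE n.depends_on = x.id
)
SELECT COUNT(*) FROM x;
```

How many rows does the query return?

4

Base: id=2 (test) at depth 0.
Iteration 1: rows with depends_on in {2} -> notify (id 6, depth 1).
Iteration 2: rows with depends_on in {6} -> fetch (id 7, depth 2), clean (id 9, depth 2).
Iteration 3: no rows with depends_on in {7,9}; recursion stops.
Total rows emitted: 4.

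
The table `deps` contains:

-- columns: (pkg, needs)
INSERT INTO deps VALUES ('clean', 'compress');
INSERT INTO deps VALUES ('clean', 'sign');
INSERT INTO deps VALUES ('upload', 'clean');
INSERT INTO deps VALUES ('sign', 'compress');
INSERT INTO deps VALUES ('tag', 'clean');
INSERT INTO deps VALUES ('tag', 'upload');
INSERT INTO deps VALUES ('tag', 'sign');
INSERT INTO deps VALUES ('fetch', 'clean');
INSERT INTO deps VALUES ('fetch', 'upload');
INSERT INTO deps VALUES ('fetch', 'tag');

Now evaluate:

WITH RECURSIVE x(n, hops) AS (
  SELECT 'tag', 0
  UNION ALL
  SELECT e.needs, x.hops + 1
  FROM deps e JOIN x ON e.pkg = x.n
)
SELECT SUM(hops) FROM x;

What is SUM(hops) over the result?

Base: (tag, hops=0).
Iteration 1: edges from {tag} -> (clean, hops=1), (sign, hops=1), (upload, hops=1).
Iteration 2: edges from {clean,sign,upload} -> (clean, hops=2), (compress, hops=2) x2, (sign, hops=2). [UNION ALL keeps all 4 new rows, including repeats]
Iteration 3: edges from {clean,compress,sign} -> (compress, hops=3) x2, (sign, hops=3). [UNION ALL keeps all 3 new rows, including repeats]
Iteration 4: edges from {compress,sign} -> (compress, hops=4).
Iteration 5: no outgoing edges from {compress}; recursion stops.
SUM(hops) = 0 + 1 + 1 + 1 + 2 + 2 + 2 + 2 + 3 + 3 + 3 + 4 = 24.

24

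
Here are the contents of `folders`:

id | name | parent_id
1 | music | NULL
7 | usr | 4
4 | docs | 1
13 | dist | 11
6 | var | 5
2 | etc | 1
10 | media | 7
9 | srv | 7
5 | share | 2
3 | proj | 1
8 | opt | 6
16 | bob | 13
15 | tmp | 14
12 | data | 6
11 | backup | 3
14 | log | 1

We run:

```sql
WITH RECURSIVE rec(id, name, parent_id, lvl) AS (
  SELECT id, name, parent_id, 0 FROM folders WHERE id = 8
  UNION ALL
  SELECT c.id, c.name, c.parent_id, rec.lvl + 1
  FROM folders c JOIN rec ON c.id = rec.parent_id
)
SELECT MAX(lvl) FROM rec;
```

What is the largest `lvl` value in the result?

Base: id=8 (opt), parent_id=6, lvl 0.
Iteration 1: join on id=6 -> var (id 6, parent_id=5, lvl 1).
Iteration 2: join on id=5 -> share (id 5, parent_id=2, lvl 2).
Iteration 3: join on id=2 -> etc (id 2, parent_id=1, lvl 3).
Iteration 4: join on id=1 -> music (id 1, parent_id=NULL, lvl 4).
Iteration 5: parent_id is NULL; no match; recursion stops.
lvl values: 0, 1, 2, 3, 4; the maximum is 4.

4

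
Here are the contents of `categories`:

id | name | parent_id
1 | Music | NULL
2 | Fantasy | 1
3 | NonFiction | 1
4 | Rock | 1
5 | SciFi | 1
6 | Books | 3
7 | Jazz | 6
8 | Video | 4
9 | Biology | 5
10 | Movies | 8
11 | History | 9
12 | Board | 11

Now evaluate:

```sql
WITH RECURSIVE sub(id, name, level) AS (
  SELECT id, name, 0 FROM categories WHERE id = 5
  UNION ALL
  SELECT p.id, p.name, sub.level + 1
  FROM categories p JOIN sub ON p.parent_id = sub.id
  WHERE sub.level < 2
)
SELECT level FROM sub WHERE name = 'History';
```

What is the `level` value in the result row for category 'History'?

2

Base: id=5 (SciFi) at level 0.
Iteration 1: rows with parent_id in {5} -> Biology (id 9, level 1).
Iteration 2: rows with parent_id in {9} -> History (id 11, level 2).
Iteration 3: level < 2 fails for all current rows; recursion stops.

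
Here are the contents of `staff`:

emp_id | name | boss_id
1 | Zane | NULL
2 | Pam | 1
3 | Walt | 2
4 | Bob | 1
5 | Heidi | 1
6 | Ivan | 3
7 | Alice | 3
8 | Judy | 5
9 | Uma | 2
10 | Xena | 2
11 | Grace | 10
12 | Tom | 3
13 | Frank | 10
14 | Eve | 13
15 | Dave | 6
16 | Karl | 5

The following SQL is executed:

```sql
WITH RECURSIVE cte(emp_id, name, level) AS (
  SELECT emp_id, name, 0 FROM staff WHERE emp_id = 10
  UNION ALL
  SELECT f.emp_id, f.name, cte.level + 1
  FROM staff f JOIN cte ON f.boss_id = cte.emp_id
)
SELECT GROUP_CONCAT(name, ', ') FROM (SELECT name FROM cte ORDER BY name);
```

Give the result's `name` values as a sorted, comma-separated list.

Base: emp_id=10 (Xena) at level 0.
Iteration 1: rows with boss_id in {10} -> Grace (id 11, level 1), Frank (id 13, level 1).
Iteration 2: rows with boss_id in {11,13} -> Eve (id 14, level 2).
Iteration 3: no rows with boss_id in {14}; recursion stops.

Eve, Frank, Grace, Xena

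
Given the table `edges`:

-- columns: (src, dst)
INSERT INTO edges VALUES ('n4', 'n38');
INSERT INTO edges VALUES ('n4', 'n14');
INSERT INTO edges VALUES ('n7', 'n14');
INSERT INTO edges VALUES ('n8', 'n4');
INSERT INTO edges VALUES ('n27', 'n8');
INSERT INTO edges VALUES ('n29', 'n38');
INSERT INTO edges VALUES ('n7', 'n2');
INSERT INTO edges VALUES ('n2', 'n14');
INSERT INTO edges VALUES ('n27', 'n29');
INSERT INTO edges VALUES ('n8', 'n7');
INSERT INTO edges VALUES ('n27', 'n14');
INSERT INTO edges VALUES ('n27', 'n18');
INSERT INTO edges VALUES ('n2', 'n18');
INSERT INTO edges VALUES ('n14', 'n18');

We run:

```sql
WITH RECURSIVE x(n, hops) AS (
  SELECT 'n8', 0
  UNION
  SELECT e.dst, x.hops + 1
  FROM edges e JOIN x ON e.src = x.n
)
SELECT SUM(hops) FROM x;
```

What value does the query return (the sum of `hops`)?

Base: (n8, hops=0).
Iteration 1: edges from {n8} -> (n4, hops=1), (n7, hops=1).
Iteration 2: edges from {n4,n7} -> (n14, hops=2), (n2, hops=2), (n38, hops=2). [UNION drops 1 duplicate row(s)]
Iteration 3: edges from {n14,n2,n38} -> (n14, hops=3), (n18, hops=3). [UNION drops 1 duplicate row(s)]
Iteration 4: edges from {n14,n18} -> (n18, hops=4).
Iteration 5: no outgoing edges from {n18}; recursion stops.
SUM(hops) = 0 + 1 + 1 + 2 + 2 + 2 + 3 + 3 + 4 = 18.

18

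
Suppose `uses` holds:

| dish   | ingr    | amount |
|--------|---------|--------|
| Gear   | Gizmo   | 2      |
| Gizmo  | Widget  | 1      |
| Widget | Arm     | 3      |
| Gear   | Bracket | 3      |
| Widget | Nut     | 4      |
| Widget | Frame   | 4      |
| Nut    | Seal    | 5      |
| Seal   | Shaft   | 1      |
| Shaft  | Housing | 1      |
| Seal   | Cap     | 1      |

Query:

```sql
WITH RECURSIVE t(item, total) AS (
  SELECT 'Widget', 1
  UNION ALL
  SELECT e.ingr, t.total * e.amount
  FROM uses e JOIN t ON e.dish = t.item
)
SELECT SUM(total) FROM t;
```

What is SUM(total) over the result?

92

Base: (Widget, total=1).
Iteration 1: components of {Widget} -> Arm = 1*3 = 3, Frame = 1*4 = 4, Nut = 1*4 = 4.
Iteration 2: components of {Arm,Frame,Nut} -> Seal = 4*5 = 20.
Iteration 3: components of {Seal} -> Cap = 20*1 = 20, Shaft = 20*1 = 20.
Iteration 4: components of {Cap,Shaft} -> Housing = 20*1 = 20.
Iteration 5: no further components; recursion stops.
SUM(total) = 1 + 3 + 4 + 4 + 20 + 20 + 20 + 20 = 92.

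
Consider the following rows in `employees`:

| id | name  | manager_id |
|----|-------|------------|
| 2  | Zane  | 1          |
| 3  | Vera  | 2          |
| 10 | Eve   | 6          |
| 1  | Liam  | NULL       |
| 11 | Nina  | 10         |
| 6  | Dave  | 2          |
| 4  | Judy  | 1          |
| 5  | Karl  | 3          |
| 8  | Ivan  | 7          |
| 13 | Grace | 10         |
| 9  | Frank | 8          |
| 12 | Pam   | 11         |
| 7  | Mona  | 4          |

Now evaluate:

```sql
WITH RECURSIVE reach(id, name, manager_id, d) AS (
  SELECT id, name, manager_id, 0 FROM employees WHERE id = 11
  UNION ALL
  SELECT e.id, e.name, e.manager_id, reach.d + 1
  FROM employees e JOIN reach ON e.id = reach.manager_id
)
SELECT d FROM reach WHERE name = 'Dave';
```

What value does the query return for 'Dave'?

2

Base: id=11 (Nina), manager_id=10, d 0.
Iteration 1: join on id=10 -> Eve (id 10, manager_id=6, d 1).
Iteration 2: join on id=6 -> Dave (id 6, manager_id=2, d 2).
Iteration 3: join on id=2 -> Zane (id 2, manager_id=1, d 3).
Iteration 4: join on id=1 -> Liam (id 1, manager_id=NULL, d 4).
Iteration 5: manager_id is NULL; no match; recursion stops.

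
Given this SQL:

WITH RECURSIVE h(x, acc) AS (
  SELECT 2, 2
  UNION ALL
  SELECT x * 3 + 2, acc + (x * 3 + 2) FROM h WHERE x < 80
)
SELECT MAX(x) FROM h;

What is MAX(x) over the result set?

80

Base: x=2, acc=2.
Iteration 1: 2 < 80 holds -> x = 2 * 3 + 2 = 8, acc = 2 + 8 = 10.
Iteration 2: 8 < 80 holds -> x = 8 * 3 + 2 = 26, acc = 10 + 26 = 36.
Iteration 3: 26 < 80 holds -> x = 26 * 3 + 2 = 80, acc = 36 + 80 = 116.
Iteration 4: 80 < 80 fails; recursion stops.
x values: 2, 8, 26, 80; the maximum is 80.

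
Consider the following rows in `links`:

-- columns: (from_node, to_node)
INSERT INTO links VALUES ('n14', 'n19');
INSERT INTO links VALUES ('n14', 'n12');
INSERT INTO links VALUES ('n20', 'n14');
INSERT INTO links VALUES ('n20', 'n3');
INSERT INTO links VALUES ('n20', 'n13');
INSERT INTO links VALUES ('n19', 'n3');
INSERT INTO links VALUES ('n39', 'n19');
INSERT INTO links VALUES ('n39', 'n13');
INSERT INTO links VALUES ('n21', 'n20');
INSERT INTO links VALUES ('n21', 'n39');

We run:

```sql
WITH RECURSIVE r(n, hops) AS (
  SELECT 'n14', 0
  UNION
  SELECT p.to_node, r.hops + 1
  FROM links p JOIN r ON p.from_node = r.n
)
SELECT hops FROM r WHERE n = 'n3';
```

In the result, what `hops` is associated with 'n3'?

2

Base: (n14, hops=0).
Iteration 1: edges from {n14} -> (n12, hops=1), (n19, hops=1).
Iteration 2: edges from {n12,n19} -> (n3, hops=2).
Iteration 3: no outgoing edges from {n3}; recursion stops.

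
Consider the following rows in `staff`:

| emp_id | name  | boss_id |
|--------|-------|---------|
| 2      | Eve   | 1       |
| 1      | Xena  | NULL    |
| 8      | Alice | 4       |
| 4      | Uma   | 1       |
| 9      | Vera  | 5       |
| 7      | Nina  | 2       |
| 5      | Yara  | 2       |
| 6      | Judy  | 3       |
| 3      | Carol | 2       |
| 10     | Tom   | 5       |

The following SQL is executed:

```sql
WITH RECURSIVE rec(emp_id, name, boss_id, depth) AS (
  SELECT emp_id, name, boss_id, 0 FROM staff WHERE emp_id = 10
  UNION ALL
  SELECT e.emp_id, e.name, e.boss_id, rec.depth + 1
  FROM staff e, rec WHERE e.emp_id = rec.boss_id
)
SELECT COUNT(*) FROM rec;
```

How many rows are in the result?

Base: emp_id=10 (Tom), boss_id=5, depth 0.
Iteration 1: join on emp_id=5 -> Yara (id 5, boss_id=2, depth 1).
Iteration 2: join on emp_id=2 -> Eve (id 2, boss_id=1, depth 2).
Iteration 3: join on emp_id=1 -> Xena (id 1, boss_id=NULL, depth 3).
Iteration 4: boss_id is NULL; no match; recursion stops.
Total rows emitted: 4.

4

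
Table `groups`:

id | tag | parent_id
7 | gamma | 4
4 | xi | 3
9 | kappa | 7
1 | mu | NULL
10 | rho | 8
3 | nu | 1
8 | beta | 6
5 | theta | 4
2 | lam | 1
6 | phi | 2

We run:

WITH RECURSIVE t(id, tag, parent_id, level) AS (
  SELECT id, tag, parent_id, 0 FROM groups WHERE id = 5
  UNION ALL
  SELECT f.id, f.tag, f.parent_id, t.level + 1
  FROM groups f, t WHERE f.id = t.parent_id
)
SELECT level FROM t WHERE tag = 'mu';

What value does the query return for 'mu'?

3

Base: id=5 (theta), parent_id=4, level 0.
Iteration 1: join on id=4 -> xi (id 4, parent_id=3, level 1).
Iteration 2: join on id=3 -> nu (id 3, parent_id=1, level 2).
Iteration 3: join on id=1 -> mu (id 1, parent_id=NULL, level 3).
Iteration 4: parent_id is NULL; no match; recursion stops.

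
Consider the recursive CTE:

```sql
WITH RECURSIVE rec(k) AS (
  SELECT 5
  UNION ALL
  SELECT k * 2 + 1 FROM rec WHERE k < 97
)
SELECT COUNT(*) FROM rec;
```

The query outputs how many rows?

6

Base: k=5.
Iteration 1: 5 < 97 holds -> k = 5 * 2 + 1 = 11.
Iteration 2: 11 < 97 holds -> k = 11 * 2 + 1 = 23.
Iteration 3: 23 < 97 holds -> k = 23 * 2 + 1 = 47.
Iteration 4: 47 < 97 holds -> k = 47 * 2 + 1 = 95.
Iteration 5: 95 < 97 holds -> k = 95 * 2 + 1 = 191.
Iteration 6: 191 < 97 fails; recursion stops.
Total rows emitted: 6.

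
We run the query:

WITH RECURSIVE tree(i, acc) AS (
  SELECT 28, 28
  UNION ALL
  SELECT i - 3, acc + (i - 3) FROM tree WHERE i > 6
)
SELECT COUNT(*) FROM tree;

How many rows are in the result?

9

Base: i=28, acc=28.
Iteration 1: 28 > 6 holds -> i = 28 - 3 = 25, acc = 28 + 25 = 53.
Iteration 2: 25 > 6 holds -> i = 25 - 3 = 22, acc = 53 + 22 = 75.
Iteration 3: 22 > 6 holds -> i = 22 - 3 = 19, acc = 75 + 19 = 94.
Iteration 4: 19 > 6 holds -> i = 19 - 3 = 16, acc = 94 + 16 = 110.
Iteration 5: 16 > 6 holds -> i = 16 - 3 = 13, acc = 110 + 13 = 123.
Iteration 6: 13 > 6 holds -> i = 13 - 3 = 10, acc = 123 + 10 = 133.
Iteration 7: 10 > 6 holds -> i = 10 - 3 = 7, acc = 133 + 7 = 140.
Iteration 8: 7 > 6 holds -> i = 7 - 3 = 4, acc = 140 + 4 = 144.
Iteration 9: 4 > 6 fails; recursion stops.
Total rows emitted: 9.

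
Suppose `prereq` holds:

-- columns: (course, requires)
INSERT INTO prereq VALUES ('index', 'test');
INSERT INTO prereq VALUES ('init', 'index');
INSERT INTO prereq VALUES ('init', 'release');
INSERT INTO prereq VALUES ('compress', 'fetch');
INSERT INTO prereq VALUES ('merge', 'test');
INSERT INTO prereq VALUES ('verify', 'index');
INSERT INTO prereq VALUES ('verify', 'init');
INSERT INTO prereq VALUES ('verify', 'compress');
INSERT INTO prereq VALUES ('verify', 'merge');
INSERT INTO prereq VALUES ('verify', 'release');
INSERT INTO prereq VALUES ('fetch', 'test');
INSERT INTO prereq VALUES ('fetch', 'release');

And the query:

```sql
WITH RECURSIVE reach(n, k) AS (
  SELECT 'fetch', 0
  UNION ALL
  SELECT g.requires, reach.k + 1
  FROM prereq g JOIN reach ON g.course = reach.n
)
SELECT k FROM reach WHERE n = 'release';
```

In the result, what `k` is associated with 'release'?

Base: (fetch, k=0).
Iteration 1: edges from {fetch} -> (release, k=1), (test, k=1).
Iteration 2: no outgoing edges from {release,test}; recursion stops.

1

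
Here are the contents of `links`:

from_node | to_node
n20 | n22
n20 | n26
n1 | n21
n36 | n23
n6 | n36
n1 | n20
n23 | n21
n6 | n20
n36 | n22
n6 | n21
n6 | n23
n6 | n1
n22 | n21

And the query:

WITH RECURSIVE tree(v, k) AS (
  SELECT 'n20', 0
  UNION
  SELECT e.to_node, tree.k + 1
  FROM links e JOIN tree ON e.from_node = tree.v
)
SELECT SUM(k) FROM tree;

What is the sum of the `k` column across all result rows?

4

Base: (n20, k=0).
Iteration 1: edges from {n20} -> (n22, k=1), (n26, k=1).
Iteration 2: edges from {n22,n26} -> (n21, k=2).
Iteration 3: no outgoing edges from {n21}; recursion stops.
SUM(k) = 0 + 1 + 1 + 2 = 4.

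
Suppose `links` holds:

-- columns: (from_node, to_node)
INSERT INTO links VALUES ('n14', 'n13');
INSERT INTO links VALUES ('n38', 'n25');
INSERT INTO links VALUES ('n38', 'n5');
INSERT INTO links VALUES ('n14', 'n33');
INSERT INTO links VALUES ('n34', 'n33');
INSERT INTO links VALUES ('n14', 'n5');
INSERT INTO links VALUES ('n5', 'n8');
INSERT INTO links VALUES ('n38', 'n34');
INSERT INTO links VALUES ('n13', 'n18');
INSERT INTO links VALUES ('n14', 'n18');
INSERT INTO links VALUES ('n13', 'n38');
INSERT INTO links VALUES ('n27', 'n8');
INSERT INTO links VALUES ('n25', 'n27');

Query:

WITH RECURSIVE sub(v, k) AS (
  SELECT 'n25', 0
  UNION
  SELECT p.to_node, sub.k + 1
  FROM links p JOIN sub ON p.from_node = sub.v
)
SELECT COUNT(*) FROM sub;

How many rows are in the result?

Base: (n25, k=0).
Iteration 1: edges from {n25} -> (n27, k=1).
Iteration 2: edges from {n27} -> (n8, k=2).
Iteration 3: no outgoing edges from {n8}; recursion stops.
Total rows emitted: 3.

3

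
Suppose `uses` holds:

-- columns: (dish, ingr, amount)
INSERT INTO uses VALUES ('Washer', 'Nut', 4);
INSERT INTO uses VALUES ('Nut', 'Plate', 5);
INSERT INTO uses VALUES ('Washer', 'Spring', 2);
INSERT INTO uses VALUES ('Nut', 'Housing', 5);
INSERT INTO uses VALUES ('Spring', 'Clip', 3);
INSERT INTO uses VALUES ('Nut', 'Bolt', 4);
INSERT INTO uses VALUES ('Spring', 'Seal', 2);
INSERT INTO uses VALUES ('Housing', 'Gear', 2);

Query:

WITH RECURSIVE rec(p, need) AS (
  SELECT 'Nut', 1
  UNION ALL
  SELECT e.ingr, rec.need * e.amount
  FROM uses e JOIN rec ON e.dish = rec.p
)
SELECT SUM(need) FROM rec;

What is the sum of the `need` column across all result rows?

25

Base: (Nut, need=1).
Iteration 1: components of {Nut} -> Bolt = 1*4 = 4, Housing = 1*5 = 5, Plate = 1*5 = 5.
Iteration 2: components of {Bolt,Housing,Plate} -> Gear = 5*2 = 10.
Iteration 3: no further components; recursion stops.
SUM(need) = 1 + 5 + 5 + 4 + 10 = 25.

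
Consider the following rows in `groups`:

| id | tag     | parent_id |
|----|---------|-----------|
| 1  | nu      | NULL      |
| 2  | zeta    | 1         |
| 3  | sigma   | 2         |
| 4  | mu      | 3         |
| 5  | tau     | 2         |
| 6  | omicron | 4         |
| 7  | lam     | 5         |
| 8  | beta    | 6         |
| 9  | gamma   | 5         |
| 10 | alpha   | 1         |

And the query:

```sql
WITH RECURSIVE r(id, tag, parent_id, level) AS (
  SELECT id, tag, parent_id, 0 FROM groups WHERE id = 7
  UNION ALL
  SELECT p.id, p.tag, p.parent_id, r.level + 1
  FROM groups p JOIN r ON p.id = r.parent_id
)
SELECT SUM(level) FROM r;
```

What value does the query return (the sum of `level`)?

6

Base: id=7 (lam), parent_id=5, level 0.
Iteration 1: join on id=5 -> tau (id 5, parent_id=2, level 1).
Iteration 2: join on id=2 -> zeta (id 2, parent_id=1, level 2).
Iteration 3: join on id=1 -> nu (id 1, parent_id=NULL, level 3).
Iteration 4: parent_id is NULL; no match; recursion stops.
SUM(level) = 0 + 1 + 2 + 3 = 6.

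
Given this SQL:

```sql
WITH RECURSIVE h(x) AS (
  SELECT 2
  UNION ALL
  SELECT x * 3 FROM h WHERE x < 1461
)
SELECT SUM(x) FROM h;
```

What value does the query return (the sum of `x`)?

6560

Base: x=2.
Iteration 1: 2 < 1461 holds -> x = 2 * 3 = 6.
Iteration 2: 6 < 1461 holds -> x = 6 * 3 = 18.
Iteration 3: 18 < 1461 holds -> x = 18 * 3 = 54.
Iteration 4: 54 < 1461 holds -> x = 54 * 3 = 162.
Iteration 5: 162 < 1461 holds -> x = 162 * 3 = 486.
Iteration 6: 486 < 1461 holds -> x = 486 * 3 = 1458.
Iteration 7: 1458 < 1461 holds -> x = 1458 * 3 = 4374.
Iteration 8: 4374 < 1461 fails; recursion stops.
SUM(x) = 2 + 6 + 18 + 54 + 162 + 486 + 1458 + 4374 = 6560.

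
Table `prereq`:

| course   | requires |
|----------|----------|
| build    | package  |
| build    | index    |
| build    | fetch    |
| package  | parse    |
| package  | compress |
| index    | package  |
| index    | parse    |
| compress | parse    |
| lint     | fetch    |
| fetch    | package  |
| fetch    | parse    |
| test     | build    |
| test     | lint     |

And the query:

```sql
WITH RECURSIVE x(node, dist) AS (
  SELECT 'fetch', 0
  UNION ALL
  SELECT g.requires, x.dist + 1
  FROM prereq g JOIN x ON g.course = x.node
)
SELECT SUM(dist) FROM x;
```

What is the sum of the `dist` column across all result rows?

9

Base: (fetch, dist=0).
Iteration 1: edges from {fetch} -> (package, dist=1), (parse, dist=1).
Iteration 2: edges from {package,parse} -> (compress, dist=2), (parse, dist=2).
Iteration 3: edges from {compress,parse} -> (parse, dist=3).
Iteration 4: no outgoing edges from {parse}; recursion stops.
SUM(dist) = 0 + 1 + 1 + 2 + 2 + 3 = 9.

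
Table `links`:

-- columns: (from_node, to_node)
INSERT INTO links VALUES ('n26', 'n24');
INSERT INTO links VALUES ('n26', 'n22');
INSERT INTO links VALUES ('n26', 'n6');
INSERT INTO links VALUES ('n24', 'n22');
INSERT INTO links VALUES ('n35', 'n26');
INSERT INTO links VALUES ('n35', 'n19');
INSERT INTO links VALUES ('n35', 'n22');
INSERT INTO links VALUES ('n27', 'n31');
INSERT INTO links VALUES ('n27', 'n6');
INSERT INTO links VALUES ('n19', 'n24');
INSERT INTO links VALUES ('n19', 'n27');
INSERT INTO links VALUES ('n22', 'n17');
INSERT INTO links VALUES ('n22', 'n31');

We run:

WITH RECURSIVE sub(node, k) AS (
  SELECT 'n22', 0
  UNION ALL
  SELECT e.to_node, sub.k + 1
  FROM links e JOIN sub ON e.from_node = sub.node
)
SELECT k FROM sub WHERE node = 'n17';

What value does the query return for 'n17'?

1

Base: (n22, k=0).
Iteration 1: edges from {n22} -> (n17, k=1), (n31, k=1).
Iteration 2: no outgoing edges from {n17,n31}; recursion stops.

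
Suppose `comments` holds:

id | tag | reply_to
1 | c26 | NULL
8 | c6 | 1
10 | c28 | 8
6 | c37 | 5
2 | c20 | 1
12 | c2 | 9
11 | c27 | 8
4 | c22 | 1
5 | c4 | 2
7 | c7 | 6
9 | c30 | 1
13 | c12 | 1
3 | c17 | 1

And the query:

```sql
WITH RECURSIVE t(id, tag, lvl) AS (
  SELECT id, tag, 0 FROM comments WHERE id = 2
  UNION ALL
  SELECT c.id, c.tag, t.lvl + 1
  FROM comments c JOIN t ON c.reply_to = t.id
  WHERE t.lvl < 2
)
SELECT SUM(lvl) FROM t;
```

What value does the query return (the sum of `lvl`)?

3

Base: id=2 (c20) at lvl 0.
Iteration 1: rows with reply_to in {2} -> c4 (id 5, lvl 1).
Iteration 2: rows with reply_to in {5} -> c37 (id 6, lvl 2).
Iteration 3: lvl < 2 fails for all current rows; recursion stops.
SUM(lvl) = 0 + 1 + 2 = 3.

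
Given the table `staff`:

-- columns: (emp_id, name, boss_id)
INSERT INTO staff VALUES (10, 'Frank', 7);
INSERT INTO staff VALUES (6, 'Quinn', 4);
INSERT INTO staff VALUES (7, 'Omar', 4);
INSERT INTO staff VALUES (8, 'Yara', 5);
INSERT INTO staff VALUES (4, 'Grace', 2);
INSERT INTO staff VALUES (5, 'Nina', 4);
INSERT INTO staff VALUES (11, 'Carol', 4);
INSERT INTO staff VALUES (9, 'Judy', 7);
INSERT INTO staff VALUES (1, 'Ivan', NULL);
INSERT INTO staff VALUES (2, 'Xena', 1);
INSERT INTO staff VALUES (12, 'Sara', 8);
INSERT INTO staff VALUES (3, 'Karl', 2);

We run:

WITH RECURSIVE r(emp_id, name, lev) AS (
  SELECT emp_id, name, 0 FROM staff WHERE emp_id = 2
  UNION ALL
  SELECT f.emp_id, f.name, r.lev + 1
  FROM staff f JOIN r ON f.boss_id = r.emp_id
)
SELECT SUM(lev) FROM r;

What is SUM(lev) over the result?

Base: emp_id=2 (Xena) at lev 0.
Iteration 1: rows with boss_id in {2} -> Karl (id 3, lev 1), Grace (id 4, lev 1).
Iteration 2: rows with boss_id in {3,4} -> Nina (id 5, lev 2), Quinn (id 6, lev 2), Omar (id 7, lev 2), Carol (id 11, lev 2).
Iteration 3: rows with boss_id in {5,6,7,11} -> Yara (id 8, lev 3), Judy (id 9, lev 3), Frank (id 10, lev 3).
Iteration 4: rows with boss_id in {8,9,10} -> Sara (id 12, lev 4).
Iteration 5: no rows with boss_id in {12}; recursion stops.
SUM(lev) = 0 + 1 + 1 + 2 + 2 + 2 + 2 + 3 + 3 + 3 + 4 = 23.

23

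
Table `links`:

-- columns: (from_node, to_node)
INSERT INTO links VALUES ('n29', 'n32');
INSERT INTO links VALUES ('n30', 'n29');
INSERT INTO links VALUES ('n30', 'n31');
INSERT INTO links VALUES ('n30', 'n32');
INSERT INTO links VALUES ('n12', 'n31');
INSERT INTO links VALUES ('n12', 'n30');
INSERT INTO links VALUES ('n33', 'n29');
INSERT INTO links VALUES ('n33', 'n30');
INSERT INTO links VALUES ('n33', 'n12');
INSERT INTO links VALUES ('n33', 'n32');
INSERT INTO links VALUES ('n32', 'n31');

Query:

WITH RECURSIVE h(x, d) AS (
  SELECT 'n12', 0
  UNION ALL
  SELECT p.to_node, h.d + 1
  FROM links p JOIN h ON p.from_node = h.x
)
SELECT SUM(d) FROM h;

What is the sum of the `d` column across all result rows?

18

Base: (n12, d=0).
Iteration 1: edges from {n12} -> (n30, d=1), (n31, d=1).
Iteration 2: edges from {n30,n31} -> (n29, d=2), (n31, d=2), (n32, d=2).
Iteration 3: edges from {n29,n31,n32} -> (n31, d=3), (n32, d=3).
Iteration 4: edges from {n31,n32} -> (n31, d=4).
Iteration 5: no outgoing edges from {n31}; recursion stops.
SUM(d) = 0 + 1 + 1 + 2 + 2 + 2 + 3 + 3 + 4 = 18.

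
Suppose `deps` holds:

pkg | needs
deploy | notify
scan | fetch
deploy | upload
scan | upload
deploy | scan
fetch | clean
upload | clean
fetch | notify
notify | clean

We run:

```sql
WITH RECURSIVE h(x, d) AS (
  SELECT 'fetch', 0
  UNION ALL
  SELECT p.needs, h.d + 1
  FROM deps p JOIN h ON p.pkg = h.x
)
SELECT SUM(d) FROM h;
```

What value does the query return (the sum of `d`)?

4

Base: (fetch, d=0).
Iteration 1: edges from {fetch} -> (clean, d=1), (notify, d=1).
Iteration 2: edges from {clean,notify} -> (clean, d=2).
Iteration 3: no outgoing edges from {clean}; recursion stops.
SUM(d) = 0 + 1 + 1 + 2 = 4.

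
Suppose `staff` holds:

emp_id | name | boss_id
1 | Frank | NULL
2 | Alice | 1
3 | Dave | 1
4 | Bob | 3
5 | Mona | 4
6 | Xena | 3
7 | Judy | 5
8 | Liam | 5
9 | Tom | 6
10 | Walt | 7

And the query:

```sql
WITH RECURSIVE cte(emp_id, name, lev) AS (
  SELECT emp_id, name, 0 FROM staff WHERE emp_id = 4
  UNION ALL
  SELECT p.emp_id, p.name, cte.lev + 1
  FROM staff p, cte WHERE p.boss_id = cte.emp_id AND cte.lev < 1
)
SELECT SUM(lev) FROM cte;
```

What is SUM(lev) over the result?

Base: emp_id=4 (Bob) at lev 0.
Iteration 1: rows with boss_id in {4} -> Mona (id 5, lev 1).
Iteration 2: lev < 1 fails for all current rows; recursion stops.
SUM(lev) = 0 + 1 = 1.

1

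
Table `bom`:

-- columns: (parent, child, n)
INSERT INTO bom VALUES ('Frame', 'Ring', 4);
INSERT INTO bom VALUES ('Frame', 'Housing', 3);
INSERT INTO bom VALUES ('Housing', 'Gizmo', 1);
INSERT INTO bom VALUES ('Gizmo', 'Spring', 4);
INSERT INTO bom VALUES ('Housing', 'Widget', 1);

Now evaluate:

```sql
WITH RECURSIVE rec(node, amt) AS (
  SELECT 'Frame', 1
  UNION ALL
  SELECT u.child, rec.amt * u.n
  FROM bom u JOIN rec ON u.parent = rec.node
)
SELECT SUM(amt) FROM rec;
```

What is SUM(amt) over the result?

Base: (Frame, amt=1).
Iteration 1: components of {Frame} -> Housing = 1*3 = 3, Ring = 1*4 = 4.
Iteration 2: components of {Housing,Ring} -> Gizmo = 3*1 = 3, Widget = 3*1 = 3.
Iteration 3: components of {Gizmo,Widget} -> Spring = 3*4 = 12.
Iteration 4: no further components; recursion stops.
SUM(amt) = 1 + 4 + 3 + 3 + 3 + 12 = 26.

26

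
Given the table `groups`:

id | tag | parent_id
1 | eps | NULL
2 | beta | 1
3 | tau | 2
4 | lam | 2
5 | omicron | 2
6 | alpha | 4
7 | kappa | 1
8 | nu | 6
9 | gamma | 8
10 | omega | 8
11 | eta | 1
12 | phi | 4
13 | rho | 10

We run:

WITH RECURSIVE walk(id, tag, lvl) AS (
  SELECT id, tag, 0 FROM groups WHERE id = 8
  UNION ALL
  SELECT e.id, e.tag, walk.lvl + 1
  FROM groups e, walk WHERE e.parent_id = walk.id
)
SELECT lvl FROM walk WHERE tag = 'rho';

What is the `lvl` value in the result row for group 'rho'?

2

Base: id=8 (nu) at lvl 0.
Iteration 1: rows with parent_id in {8} -> gamma (id 9, lvl 1), omega (id 10, lvl 1).
Iteration 2: rows with parent_id in {9,10} -> rho (id 13, lvl 2).
Iteration 3: no rows with parent_id in {13}; recursion stops.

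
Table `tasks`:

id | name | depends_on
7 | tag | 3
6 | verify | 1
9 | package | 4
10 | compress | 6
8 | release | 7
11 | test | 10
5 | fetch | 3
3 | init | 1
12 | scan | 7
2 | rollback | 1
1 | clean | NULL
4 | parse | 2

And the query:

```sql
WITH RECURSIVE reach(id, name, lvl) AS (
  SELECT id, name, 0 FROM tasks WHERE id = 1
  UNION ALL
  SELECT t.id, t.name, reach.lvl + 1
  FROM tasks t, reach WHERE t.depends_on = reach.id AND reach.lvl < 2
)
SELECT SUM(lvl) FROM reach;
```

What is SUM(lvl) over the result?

11

Base: id=1 (clean) at lvl 0.
Iteration 1: rows with depends_on in {1} -> rollback (id 2, lvl 1), init (id 3, lvl 1), verify (id 6, lvl 1).
Iteration 2: rows with depends_on in {2,3,6} -> parse (id 4, lvl 2), fetch (id 5, lvl 2), tag (id 7, lvl 2), compress (id 10, lvl 2).
Iteration 3: lvl < 2 fails for all current rows; recursion stops.
SUM(lvl) = 0 + 1 + 1 + 1 + 2 + 2 + 2 + 2 = 11.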